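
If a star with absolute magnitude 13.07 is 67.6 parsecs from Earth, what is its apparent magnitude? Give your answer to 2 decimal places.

m = M + 5 log₁₀ d − 5 = 13.07 + 5·1.8299 − 5 = 17.220

m ≈ 17.22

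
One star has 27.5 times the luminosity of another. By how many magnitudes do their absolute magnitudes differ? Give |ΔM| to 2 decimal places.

|ΔM| ≈ 3.60

Pogson: ΔM = −2.5 log₁₀(ratio) = −2.5 log₁₀(27.5) = −2.5 × 1.4393 = -3.598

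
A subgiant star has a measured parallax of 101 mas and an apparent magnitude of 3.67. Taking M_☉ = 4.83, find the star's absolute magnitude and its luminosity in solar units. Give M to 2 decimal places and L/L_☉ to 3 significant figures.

M ≈ 3.69; L/L_☉ ≈ 2.85

d = 1/p = 1000/101 mas = 9.901 pc
M = m − 5 log₁₀ d + 5 = 3.67 − 5·0.9957 + 5 = 3.692
M − M_☉ = 3.692 − 4.83 = -1.138
L/L_☉ = 10^(−0.4 × -1.138) = 2.853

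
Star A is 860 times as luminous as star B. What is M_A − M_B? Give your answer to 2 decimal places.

M_A − M_B ≈ -7.34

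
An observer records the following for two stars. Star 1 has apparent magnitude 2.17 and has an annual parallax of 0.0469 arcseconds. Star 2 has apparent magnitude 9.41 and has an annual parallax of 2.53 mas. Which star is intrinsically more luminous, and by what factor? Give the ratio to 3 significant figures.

Star 1 is more luminous, by a factor of 2.29.

Star 1: d = 1/p = 1/0.0469″ = 21.32 pc
Star 1: M = m − 5 log₁₀ d + 5 = 2.17 − 5·1.3288 + 5 = 0.526
Star 2: p = 2.53 mas = 2.53×10^-3″ → d = 1/p = 395.3 pc
Star 2: M = m − 5 log₁₀ d + 5 = 9.41 − 5·2.5969 + 5 = 1.426
ΔM = M_1 − M_2 = 0.526 − (1.426) = -0.900; smaller M is more luminous → Star 1.
L ratio = 10^(0.4 |ΔM|) = 10^0.360 = 2.290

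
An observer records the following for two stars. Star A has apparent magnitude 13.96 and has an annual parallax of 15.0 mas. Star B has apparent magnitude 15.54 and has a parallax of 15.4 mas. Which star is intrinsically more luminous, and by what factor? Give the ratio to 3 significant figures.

Star A is more luminous, by a factor of 4.52.

Star A: p = 15.0 mas = 0.0150″ → d = 1/p = 66.67 pc
Star A: M = m − 5 log₁₀ d + 5 = 13.96 − 5·1.8239 + 5 = 9.840
Star B: p = 15.4 mas = 0.0154″ → d = 1/p = 64.94 pc
Star B: M = m − 5 log₁₀ d + 5 = 15.54 − 5·1.8125 + 5 = 11.478
ΔM = M_A − M_B = 9.840 − (11.478) = -1.637; smaller M is more luminous → Star A.
L ratio = 10^(0.4 |ΔM|) = 10^0.655 = 4.517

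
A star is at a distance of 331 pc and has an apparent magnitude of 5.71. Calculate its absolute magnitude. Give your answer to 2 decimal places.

5 log₁₀(d/10 pc) = 5 log₁₀(331.0) − 5 = 7.599
M = m − 5 log₁₀(d/10) = 5.71 − 7.599 = -1.889

M ≈ -1.89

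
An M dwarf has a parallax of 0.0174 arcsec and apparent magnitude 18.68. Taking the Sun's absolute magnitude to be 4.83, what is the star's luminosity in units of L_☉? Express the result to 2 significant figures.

d = 1/p = 1/0.0174″ = 57.47 pc
M = m − 5 log₁₀ d + 5 = 18.68 − 5·1.7595 + 5 = 14.883
M − M_☉ = 14.883 − 4.83 = 10.053
L/L_☉ = 10^(−0.4 × 10.053) = 9.526×10^-5

L/L_☉ ≈ 9.5×10^-5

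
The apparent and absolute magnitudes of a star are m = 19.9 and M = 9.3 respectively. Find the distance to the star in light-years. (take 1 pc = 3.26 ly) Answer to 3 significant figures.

d ≈ 4300 ly

μ = m − M = 10.600
m − M = 5 log₁₀ d − 5
log₁₀ d = (m − M)/5 + 1 = 3.1200
d = 10^3.1200 = 1318 pc
= 4298 ly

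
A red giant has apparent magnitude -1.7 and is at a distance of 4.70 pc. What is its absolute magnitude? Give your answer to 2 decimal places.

M ≈ -0.06

5 log₁₀(d/10 pc) = 5 log₁₀(4.700) − 5 = -1.640
M = m − 5 log₁₀(d/10) = -1.7 + 1.640 = -0.060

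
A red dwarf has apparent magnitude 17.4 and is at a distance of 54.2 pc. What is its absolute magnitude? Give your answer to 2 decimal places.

M ≈ 13.73

5 log₁₀(d/10 pc) = 5 log₁₀(54.20) − 5 = 3.670
M = m − 5 log₁₀(d/10) = 17.4 − 3.670 = 13.730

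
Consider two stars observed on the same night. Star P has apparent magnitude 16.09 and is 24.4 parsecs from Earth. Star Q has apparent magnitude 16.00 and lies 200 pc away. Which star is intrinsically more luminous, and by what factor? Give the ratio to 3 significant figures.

Star P: M = m − 5 log₁₀ d + 5 = 16.09 − 5·1.3874 + 5 = 14.153
Star Q: M = m − 5 log₁₀ d + 5 = 16.00 − 5·2.3010 + 5 = 9.495
ΔM = M_P − M_Q = 14.153 − (9.495) = 4.658; smaller M is more luminous → Star Q.
L ratio = 10^(0.4 |ΔM|) = 10^1.863 = 72.99

Star Q is more luminous, by a factor of 73.0.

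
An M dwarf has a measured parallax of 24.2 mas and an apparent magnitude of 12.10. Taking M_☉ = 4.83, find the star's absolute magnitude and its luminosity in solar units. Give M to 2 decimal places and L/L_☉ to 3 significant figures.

d = 1/p = 1000/24.2 mas = 41.32 pc
M = m − 5 log₁₀ d + 5 = 12.10 − 5·1.6162 + 5 = 9.019
M − M_☉ = 9.019 − 4.83 = 4.189
L/L_☉ = 10^(−0.4 × 4.189) = 0.02110

M ≈ 9.02; L/L_☉ ≈ 0.0211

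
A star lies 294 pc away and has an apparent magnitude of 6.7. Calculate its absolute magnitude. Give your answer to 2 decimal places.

5 log₁₀(d/10 pc) = 5 log₁₀(294.0) − 5 = 7.342
M = m − 5 log₁₀(d/10) = 6.7 − 7.342 = -0.642

M ≈ -0.64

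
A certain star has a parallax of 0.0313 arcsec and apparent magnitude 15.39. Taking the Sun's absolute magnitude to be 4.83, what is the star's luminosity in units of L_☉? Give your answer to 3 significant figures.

L/L_☉ ≈ 6.09×10^-4

d = 1/p = 1/0.0313″ = 31.95 pc
M = m − 5 log₁₀ d + 5 = 15.39 − 5·1.5045 + 5 = 12.868
M − M_☉ = 12.868 − 4.83 = 8.038
L/L_☉ = 10^(−0.4 × 8.038) = 6.094×10^-4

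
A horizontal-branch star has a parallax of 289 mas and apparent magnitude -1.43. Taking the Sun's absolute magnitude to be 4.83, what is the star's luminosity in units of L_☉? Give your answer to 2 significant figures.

L/L_☉ ≈ 38

d = 1/p = 1000/289 mas = 3.460 pc
M = m − 5 log₁₀ d + 5 = -1.43 − 5·0.5391 + 5 = 0.874
M − M_☉ = 0.874 − 4.83 = -3.956
L/L_☉ = 10^(−0.4 × -3.956) = 38.21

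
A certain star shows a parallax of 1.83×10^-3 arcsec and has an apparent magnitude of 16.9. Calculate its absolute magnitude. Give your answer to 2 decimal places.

M ≈ 8.21

d = 1/p = 1/1.83×10^-3″ = 546.4 pc
5 log₁₀(d/10 pc) = 5 log₁₀(546.4) − 5 = 8.688
M = m − 5 log₁₀(d/10) = 16.9 − 8.688 = 8.212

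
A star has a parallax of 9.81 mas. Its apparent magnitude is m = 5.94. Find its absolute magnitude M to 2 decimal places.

p = 9.81 mas = 9.81×10^-3″ → d = 1/p = 101.9 pc
5 log₁₀(d/10 pc) = 5 log₁₀(101.9) − 5 = 5.042
M = m − 5 log₁₀(d/10) = 5.94 − 5.042 = 0.898

M ≈ 0.90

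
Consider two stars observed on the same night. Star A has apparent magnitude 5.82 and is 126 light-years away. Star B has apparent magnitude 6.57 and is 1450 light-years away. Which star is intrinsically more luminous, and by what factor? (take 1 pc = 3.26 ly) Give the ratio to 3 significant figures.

Star B is more luminous, by a factor of 66.4.

Star A: d = 126 ly / 3.26 = 38.65 pc
Star A: M = m − 5 log₁₀ d + 5 = 5.82 − 5·1.5872 + 5 = 2.884
Star B: d = 1450 ly / 3.26 = 444.8 pc
Star B: M = m − 5 log₁₀ d + 5 = 6.57 − 5·2.6482 + 5 = -1.671
ΔM = M_A − M_B = 2.884 − (-1.671) = 4.555; smaller M is more luminous → Star B.
L ratio = 10^(0.4 |ΔM|) = 10^1.822 = 66.37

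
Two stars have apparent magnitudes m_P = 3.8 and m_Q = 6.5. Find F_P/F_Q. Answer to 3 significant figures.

F_P/F_Q ≈ 12.0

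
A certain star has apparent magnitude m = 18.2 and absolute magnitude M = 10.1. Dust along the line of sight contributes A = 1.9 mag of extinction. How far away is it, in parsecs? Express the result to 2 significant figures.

d ≈ 170 pc

m − M = 5 log₁₀(d/10 pc) + A  ⇒  18.2 − (10.1) − 1.9 = 5 log₁₀(d/10)
6.200 = 5 log₁₀(d/10)
log₁₀ d = (m − M − A)/5 + 1 = 2.2400
d = 10^2.2400 = 173.8 pc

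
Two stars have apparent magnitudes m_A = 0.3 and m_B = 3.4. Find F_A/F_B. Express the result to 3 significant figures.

F_A/F_B ≈ 17.4

Δm = 0.3 − (3.4) = -3.1
Flux ratio = 10^(−0.4 Δm) = 10^(−0.4 × -3.1) = 10^1.240 = 17.38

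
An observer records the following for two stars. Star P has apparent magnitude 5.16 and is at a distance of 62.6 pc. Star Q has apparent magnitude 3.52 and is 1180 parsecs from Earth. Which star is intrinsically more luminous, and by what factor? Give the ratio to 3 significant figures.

Star P: M = m − 5 log₁₀ d + 5 = 5.16 − 5·1.7966 + 5 = 1.177
Star Q: M = m − 5 log₁₀ d + 5 = 3.52 − 5·3.0719 + 5 = -6.839
ΔM = M_P − M_Q = 1.177 − (-6.839) = 8.017; smaller M is more luminous → Star Q.
L ratio = 10^(0.4 |ΔM|) = 10^3.207 = 1609

Star Q is more luminous, by a factor of 1610.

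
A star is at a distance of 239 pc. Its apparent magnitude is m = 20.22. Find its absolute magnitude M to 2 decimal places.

5 log₁₀(d/10 pc) = 5 log₁₀(239.0) − 5 = 6.892
M = m − 5 log₁₀(d/10) = 20.22 − 6.892 = 13.328

M ≈ 13.33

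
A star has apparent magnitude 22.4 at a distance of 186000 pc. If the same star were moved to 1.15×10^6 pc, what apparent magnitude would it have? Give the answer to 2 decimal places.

m ≈ 26.36

Flux ∝ 1/d², so Δm = 5 log₁₀(d₂/d₁) = 5 log₁₀(1.15×10^6/186000) = 3.956
m₂ = m₁ + Δm = 22.4 + (3.956) = 26.356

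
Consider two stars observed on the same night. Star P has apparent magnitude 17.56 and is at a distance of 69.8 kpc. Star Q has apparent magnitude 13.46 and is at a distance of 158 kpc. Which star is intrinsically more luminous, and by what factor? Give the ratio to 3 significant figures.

Star P: d = 69.8 kpc = 69800 pc
Star P: M = m − 5 log₁₀ d + 5 = 17.56 − 5·4.8439 + 5 = -1.659
Star Q: d = 158 kpc = 158000 pc
Star Q: M = m − 5 log₁₀ d + 5 = 13.46 − 5·5.1987 + 5 = -7.533
ΔM = M_P − M_Q = -1.659 − (-7.533) = 5.874; smaller M is more luminous → Star Q.
L ratio = 10^(0.4 |ΔM|) = 10^2.350 = 223.7

Star Q is more luminous, by a factor of 224.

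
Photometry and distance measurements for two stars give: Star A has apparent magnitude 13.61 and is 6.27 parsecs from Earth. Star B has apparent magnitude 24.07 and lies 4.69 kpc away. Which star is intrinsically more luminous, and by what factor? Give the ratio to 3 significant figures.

Star A: M = m − 5 log₁₀ d + 5 = 13.61 − 5·0.7973 + 5 = 14.624
Star B: d = 4.69 kpc = 4690 pc
Star B: M = m − 5 log₁₀ d + 5 = 24.07 − 5·3.6712 + 5 = 10.714
ΔM = M_A − M_B = 14.624 − (10.714) = 3.910; smaller M is more luminous → Star B.
L ratio = 10^(0.4 |ΔM|) = 10^1.564 = 36.63

Star B is more luminous, by a factor of 36.6.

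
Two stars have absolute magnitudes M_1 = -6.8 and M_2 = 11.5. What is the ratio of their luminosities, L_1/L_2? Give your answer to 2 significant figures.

L_1/L_2 ≈ 2.1×10^7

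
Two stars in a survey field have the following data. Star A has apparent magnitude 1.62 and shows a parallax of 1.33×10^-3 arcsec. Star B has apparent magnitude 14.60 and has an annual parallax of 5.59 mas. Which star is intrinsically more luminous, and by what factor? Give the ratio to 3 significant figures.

Star A is more luminous, by a factor of 2.75×10^6.

Star A: d = 1/p = 1/1.33×10^-3″ = 751.9 pc
Star A: M = m − 5 log₁₀ d + 5 = 1.62 − 5·2.8761 + 5 = -7.761
Star B: p = 5.59 mas = 5.59×10^-3″ → d = 1/p = 178.9 pc
Star B: M = m − 5 log₁₀ d + 5 = 14.60 − 5·2.2526 + 5 = 8.337
ΔM = M_A − M_B = -7.761 − (8.337) = -16.098; smaller M is more luminous → Star A.
L ratio = 10^(0.4 |ΔM|) = 10^6.439 = 2.749×10^6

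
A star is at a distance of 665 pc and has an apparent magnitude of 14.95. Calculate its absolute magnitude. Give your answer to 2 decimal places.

M ≈ 5.84

5 log₁₀(d/10 pc) = 5 log₁₀(665.0) − 5 = 9.114
M = m − 5 log₁₀(d/10) = 14.95 − 9.114 = 5.836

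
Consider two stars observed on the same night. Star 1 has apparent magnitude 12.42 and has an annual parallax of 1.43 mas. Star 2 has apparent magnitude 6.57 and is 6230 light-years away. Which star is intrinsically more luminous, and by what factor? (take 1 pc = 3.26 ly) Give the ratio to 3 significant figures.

Star 1: p = 1.43 mas = 1.43×10^-3″ → d = 1/p = 699.3 pc
Star 1: M = m − 5 log₁₀ d + 5 = 12.42 − 5·2.8447 + 5 = 3.197
Star 2: d = 6230 ly / 3.26 = 1911 pc
Star 2: M = m − 5 log₁₀ d + 5 = 6.57 − 5·3.2813 + 5 = -4.836
ΔM = M_1 − M_2 = 3.197 − (-4.836) = 8.033; smaller M is more luminous → Star 2.
L ratio = 10^(0.4 |ΔM|) = 10^3.213 = 1634

Star 2 is more luminous, by a factor of 1630.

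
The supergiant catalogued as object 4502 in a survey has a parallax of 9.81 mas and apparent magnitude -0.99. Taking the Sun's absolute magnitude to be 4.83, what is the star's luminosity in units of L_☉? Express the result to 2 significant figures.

d = 1/p = 1000/9.81 mas = 101.9 pc
M = m − 5 log₁₀ d + 5 = -0.99 − 5·2.0083 + 5 = -6.032
M − M_☉ = -6.032 − 4.83 = -10.862
L/L_☉ = 10^(−0.4 × -10.862) = 22110

L/L_☉ ≈ 22000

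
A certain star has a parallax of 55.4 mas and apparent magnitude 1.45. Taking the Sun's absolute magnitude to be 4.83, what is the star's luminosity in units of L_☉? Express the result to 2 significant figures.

L/L_☉ ≈ 73

d = 1/p = 1000/55.4 mas = 18.05 pc
M = m − 5 log₁₀ d + 5 = 1.45 − 5·1.2565 + 5 = 0.168
M − M_☉ = 0.168 − 4.83 = -4.662
L/L_☉ = 10^(−0.4 × -4.662) = 73.28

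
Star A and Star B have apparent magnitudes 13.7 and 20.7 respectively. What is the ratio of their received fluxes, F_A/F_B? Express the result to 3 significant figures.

Magnitude difference = -7.0
Flux ratio = 10^(−0.4 Δm) = 10^(−0.4 × -7.0) = 10^2.800 = 631.0

F_A/F_B ≈ 631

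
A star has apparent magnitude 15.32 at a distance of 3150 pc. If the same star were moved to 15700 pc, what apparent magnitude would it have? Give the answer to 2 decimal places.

Flux ∝ 1/d², so Δm = 5 log₁₀(d₂/d₁) = 5 log₁₀(15700/3150) = 3.488
m₂ = m₁ + Δm = 15.32 + (3.488) = 18.808

m ≈ 18.81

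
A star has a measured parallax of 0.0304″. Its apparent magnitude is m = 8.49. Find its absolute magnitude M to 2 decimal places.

M ≈ 5.90

d = 1/p = 1/0.0304″ = 32.89 pc
5 log₁₀(d/10 pc) = 5 log₁₀(32.89) − 5 = 2.586
M = m − 5 log₁₀(d/10) = 8.49 − 2.586 = 5.904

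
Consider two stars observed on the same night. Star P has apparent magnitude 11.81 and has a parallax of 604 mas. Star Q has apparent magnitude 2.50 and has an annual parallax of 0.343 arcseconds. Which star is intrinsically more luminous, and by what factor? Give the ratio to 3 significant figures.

Star Q is more luminous, by a factor of 16400.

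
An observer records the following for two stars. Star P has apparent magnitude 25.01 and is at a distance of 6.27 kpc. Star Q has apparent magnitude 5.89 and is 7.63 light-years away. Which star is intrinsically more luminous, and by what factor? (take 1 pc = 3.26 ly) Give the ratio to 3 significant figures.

Star P: d = 6.27 kpc = 6270 pc
Star P: M = m − 5 log₁₀ d + 5 = 25.01 − 5·3.7973 + 5 = 11.024
Star Q: d = 7.63 ly / 3.26 = 2.340 pc
Star Q: M = m − 5 log₁₀ d + 5 = 5.89 − 5·0.3693 + 5 = 9.043
ΔM = M_P − M_Q = 11.024 − (9.043) = 1.980; smaller M is more luminous → Star Q.
L ratio = 10^(0.4 |ΔM|) = 10^0.792 = 6.196

Star Q is more luminous, by a factor of 6.20.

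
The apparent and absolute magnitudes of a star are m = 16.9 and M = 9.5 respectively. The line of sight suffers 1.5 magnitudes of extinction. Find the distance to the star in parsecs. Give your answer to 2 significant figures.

d ≈ 150 pc

m − M = 5 log₁₀(d/10 pc) + A  ⇒  16.9 − (9.5) − 1.5 = 5 log₁₀(d/10)
5.900 = 5 log₁₀(d/10)
log₁₀ d = (m − M − A)/5 + 1 = 2.1800
d = 10^2.1800 = 151.4 pc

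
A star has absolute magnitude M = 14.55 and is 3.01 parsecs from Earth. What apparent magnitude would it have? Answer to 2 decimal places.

m = M + 5 log₁₀ d − 5 = 14.55 + 5·0.4786 − 5 = 11.943

m ≈ 11.94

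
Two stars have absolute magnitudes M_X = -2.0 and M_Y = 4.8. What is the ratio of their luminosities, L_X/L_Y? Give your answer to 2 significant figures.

L_X/L_Y ≈ 520

ΔM = M_X − M_Y = -6.8
L_X/L_Y = 10^(−0.4 ΔM) = 10^2.720 = 524.8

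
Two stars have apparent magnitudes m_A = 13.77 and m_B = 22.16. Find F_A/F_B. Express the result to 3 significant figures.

F_A/F_B ≈ 2270

Magnitude difference = -8.39
Flux ratio = 10^(−0.4 Δm) = 10^(−0.4 × -8.39) = 10^3.356 = 2270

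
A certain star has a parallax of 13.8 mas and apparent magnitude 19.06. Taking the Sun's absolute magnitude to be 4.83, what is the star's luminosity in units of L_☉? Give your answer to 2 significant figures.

L/L_☉ ≈ 1.1×10^-4

d = 1/p = 1000/13.8 mas = 72.46 pc
M = m − 5 log₁₀ d + 5 = 19.06 − 5·1.8601 + 5 = 14.759
M − M_☉ = 14.759 − 4.83 = 9.929
L/L_☉ = 10^(−0.4 × 9.929) = 1.067×10^-4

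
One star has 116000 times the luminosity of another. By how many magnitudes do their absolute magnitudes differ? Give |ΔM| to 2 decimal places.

|ΔM| ≈ 12.66

Pogson: ΔM = −2.5 log₁₀(ratio) = −2.5 log₁₀(116000) = −2.5 × 5.0645 = -12.661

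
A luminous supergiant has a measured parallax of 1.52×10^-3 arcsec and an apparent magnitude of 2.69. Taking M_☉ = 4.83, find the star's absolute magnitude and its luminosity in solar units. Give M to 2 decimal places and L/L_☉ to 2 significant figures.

M ≈ -6.40; L/L_☉ ≈ 31000

d = 1/p = 1/1.52×10^-3″ = 657.9 pc
M = m − 5 log₁₀ d + 5 = 2.69 − 5·2.8182 + 5 = -6.401
M − M_☉ = -6.401 − 4.83 = -11.231
L/L_☉ = 10^(−0.4 × -11.231) = 31070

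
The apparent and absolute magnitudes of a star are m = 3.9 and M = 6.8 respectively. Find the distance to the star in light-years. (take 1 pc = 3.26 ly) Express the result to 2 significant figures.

d ≈ 8.6 ly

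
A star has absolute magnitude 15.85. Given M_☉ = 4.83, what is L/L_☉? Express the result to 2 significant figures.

L/L_☉ ≈ 3.9×10^-5

M − M_☉ = 15.85 − 4.83 = 11.020
L/L_☉ = 10^(−0.4 (M − M_☉)) = 10^-4.408 = 3.908×10^-5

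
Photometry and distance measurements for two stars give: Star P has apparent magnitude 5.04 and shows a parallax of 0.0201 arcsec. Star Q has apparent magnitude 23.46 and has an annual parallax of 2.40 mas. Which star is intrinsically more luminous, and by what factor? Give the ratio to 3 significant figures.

Star P is more luminous, by a factor of 333000.

Star P: d = 1/p = 1/0.0201″ = 49.75 pc
Star P: M = m − 5 log₁₀ d + 5 = 5.04 − 5·1.6968 + 5 = 1.556
Star Q: p = 2.40 mas = 2.40×10^-3″ → d = 1/p = 416.7 pc
Star Q: M = m − 5 log₁₀ d + 5 = 23.46 − 5·2.6198 + 5 = 15.361
ΔM = M_P − M_Q = 1.556 − (15.361) = -13.805; smaller M is more luminous → Star P.
L ratio = 10^(0.4 |ΔM|) = 10^5.522 = 332700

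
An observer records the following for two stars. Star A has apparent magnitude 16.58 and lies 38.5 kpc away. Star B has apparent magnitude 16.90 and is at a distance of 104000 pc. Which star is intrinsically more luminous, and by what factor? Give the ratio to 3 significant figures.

Star B is more luminous, by a factor of 5.43.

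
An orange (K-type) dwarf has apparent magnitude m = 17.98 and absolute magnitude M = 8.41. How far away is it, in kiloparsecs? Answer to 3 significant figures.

μ = m − M = 9.570
m − M = 5 log₁₀ d − 5
log₁₀ d = (m − M)/5 + 1 = 2.9140
d = 10^2.9140 = 820.4 pc
= 0.8204 kpc

d ≈ 0.820 kpc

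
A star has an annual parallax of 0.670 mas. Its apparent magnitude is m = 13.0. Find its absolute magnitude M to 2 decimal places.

M ≈ 2.13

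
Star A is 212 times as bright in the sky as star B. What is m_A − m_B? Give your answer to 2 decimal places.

Pogson: Δm = −2.5 log₁₀(ratio) = −2.5 log₁₀(212) = −2.5 × 2.3263 = -5.816
Star A is brighter, so it has the smaller magnitude: the difference is negative.

m_A − m_B ≈ -5.82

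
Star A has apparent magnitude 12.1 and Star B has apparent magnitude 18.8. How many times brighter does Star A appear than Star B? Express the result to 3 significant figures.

479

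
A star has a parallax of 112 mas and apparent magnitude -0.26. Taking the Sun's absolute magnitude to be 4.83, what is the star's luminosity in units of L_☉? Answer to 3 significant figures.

L/L_☉ ≈ 86.6

d = 1/p = 1000/112 mas = 8.929 pc
M = m − 5 log₁₀ d + 5 = -0.26 − 5·0.9508 + 5 = -0.014
M − M_☉ = -0.014 − 4.83 = -4.844
L/L_☉ = 10^(−0.4 × -4.844) = 86.61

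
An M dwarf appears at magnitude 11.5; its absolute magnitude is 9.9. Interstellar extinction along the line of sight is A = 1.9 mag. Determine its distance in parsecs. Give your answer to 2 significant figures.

d ≈ 8.7 pc

m − M = 5 log₁₀(d/10 pc) + A  ⇒  11.5 − (9.9) − 1.9 = 5 log₁₀(d/10)
-0.300 = 5 log₁₀(d/10)
log₁₀ d = (m − M − A)/5 + 1 = 0.9400
d = 10^0.9400 = 8.710 pc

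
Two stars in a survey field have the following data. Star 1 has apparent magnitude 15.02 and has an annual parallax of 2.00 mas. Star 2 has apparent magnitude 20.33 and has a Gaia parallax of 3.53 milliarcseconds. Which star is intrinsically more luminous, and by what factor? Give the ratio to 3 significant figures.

Star 1 is more luminous, by a factor of 414.

Star 1: p = 2.00 mas = 2.00×10^-3″ → d = 1/p = 500.0 pc
Star 1: M = m − 5 log₁₀ d + 5 = 15.02 − 5·2.6990 + 5 = 6.525
Star 2: p = 3.53 mas = 3.53×10^-3″ → d = 1/p = 283.3 pc
Star 2: M = m − 5 log₁₀ d + 5 = 20.33 − 5·2.4522 + 5 = 13.069
ΔM = M_1 − M_2 = 6.525 − (13.069) = -6.544; smaller M is more luminous → Star 1.
L ratio = 10^(0.4 |ΔM|) = 10^2.617 = 414.5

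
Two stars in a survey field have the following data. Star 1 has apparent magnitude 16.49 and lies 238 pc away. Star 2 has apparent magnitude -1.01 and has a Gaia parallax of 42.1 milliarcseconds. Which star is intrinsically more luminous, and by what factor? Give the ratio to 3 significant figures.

Star 1: M = m − 5 log₁₀ d + 5 = 16.49 − 5·2.3766 + 5 = 9.607
Star 2: p = 42.1 mas = 0.0421″ → d = 1/p = 23.75 pc
Star 2: M = m − 5 log₁₀ d + 5 = -1.01 − 5·1.3757 + 5 = -2.889
ΔM = M_1 − M_2 = 9.607 − (-2.889) = 12.496; smaller M is more luminous → Star 2.
L ratio = 10^(0.4 |ΔM|) = 10^4.998 = 99610

Star 2 is more luminous, by a factor of 99600.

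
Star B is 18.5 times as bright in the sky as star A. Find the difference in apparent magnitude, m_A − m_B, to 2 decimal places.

m_A − m_B ≈ 3.17

Pogson: Δm = −2.5 log₁₀(ratio) = −2.5 log₁₀(18.5) = −2.5 × 1.2672 = -3.168
Star B is brighter so has the smaller magnitude: m_A − m_B is positive.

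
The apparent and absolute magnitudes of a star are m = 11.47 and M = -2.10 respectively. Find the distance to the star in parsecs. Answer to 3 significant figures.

d ≈ 5180 pc

μ = m − M = 13.570
m − M = 5 log₁₀ d − 5
log₁₀ d = (m − M)/5 + 1 = 3.7140
d = 10^3.7140 = 5176 pc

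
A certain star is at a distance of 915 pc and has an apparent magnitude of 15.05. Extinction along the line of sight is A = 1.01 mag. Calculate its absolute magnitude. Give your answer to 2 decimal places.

M ≈ 4.23

5 log₁₀(d/10 pc) = 5 log₁₀(915.0) − 5 = 9.807
M = m − 5 log₁₀(d/10) − A = 15.05 − 9.807 − 1.01 = 4.233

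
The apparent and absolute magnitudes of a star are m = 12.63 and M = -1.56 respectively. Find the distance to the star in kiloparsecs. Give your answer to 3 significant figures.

d ≈ 6.89 kpc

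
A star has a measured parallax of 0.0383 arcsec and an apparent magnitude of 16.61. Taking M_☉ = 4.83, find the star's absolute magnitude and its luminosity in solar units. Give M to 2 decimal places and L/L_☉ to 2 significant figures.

M ≈ 14.53; L/L_☉ ≈ 1.3×10^-4

d = 1/p = 1/0.0383″ = 26.11 pc
M = m − 5 log₁₀ d + 5 = 16.61 − 5·1.4168 + 5 = 14.526
M − M_☉ = 14.526 − 4.83 = 9.696
L/L_☉ = 10^(−0.4 × 9.696) = 1.323×10^-4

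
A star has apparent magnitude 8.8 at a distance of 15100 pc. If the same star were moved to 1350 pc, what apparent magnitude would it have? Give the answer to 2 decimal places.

m ≈ 3.56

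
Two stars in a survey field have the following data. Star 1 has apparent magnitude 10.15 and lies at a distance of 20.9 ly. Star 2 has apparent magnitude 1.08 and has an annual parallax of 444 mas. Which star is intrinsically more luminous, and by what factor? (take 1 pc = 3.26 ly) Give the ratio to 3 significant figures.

Star 1: d = 20.9 ly / 3.26 = 6.411 pc
Star 1: M = m − 5 log₁₀ d + 5 = 10.15 − 5·0.8069 + 5 = 11.115
Star 2: p = 444 mas = 0.444″ → d = 1/p = 2.252 pc
Star 2: M = m − 5 log₁₀ d + 5 = 1.08 − 5·0.3526 + 5 = 4.317
ΔM = M_1 − M_2 = 11.115 − (4.317) = 6.798; smaller M is more luminous → Star 2.
L ratio = 10^(0.4 |ΔM|) = 10^2.719 = 524.1

Star 2 is more luminous, by a factor of 524.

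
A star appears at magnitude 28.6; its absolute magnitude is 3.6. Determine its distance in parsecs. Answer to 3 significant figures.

Distance modulus: m − M = 28.6 − (3.6) = 25.000
m − M = 5 log₁₀ d − 5
log₁₀ d = (m − M)/5 + 1 = 6.0000
d = 10^6.0000 = 1.000×10^6 pc

d ≈ 1.00×10^6 pc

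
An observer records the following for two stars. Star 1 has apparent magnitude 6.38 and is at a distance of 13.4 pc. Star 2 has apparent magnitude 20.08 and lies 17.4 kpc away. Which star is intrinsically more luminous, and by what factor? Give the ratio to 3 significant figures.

Star 2 is more luminous, by a factor of 5.58.

Star 1: M = m − 5 log₁₀ d + 5 = 6.38 − 5·1.1271 + 5 = 5.744
Star 2: d = 17.4 kpc = 17400 pc
Star 2: M = m − 5 log₁₀ d + 5 = 20.08 − 5·4.2405 + 5 = 3.877
ΔM = M_1 − M_2 = 5.744 − (3.877) = 1.867; smaller M is more luminous → Star 2.
L ratio = 10^(0.4 |ΔM|) = 10^0.747 = 5.583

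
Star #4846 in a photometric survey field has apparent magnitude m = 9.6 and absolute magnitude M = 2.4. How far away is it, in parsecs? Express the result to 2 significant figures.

μ = m − M = 7.200
m − M = 5 log₁₀ d − 5
log₁₀ d = (m − M)/5 + 1 = 2.4400
d = 10^2.4400 = 275.4 pc

d ≈ 280 pc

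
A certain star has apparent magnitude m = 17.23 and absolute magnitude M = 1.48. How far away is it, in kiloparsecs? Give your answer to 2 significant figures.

d ≈ 14 kpc

μ = m − M = 15.750
m − M = 5 log₁₀ d − 5
log₁₀ d = (m − M)/5 + 1 = 4.1500
d = 10^4.1500 = 14130 pc
= 14.13 kpc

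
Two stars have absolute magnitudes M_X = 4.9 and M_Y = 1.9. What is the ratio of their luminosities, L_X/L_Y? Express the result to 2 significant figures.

ΔM = M_X − M_Y = 3.0
L_X/L_Y = 10^(−0.4 ΔM) = 10^-1.200 = 0.06310

L_X/L_Y ≈ 0.063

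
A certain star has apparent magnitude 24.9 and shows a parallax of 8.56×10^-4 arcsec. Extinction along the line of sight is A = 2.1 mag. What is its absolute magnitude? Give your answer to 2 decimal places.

d = 1/p = 1/8.56×10^-4″ = 1168 pc
5 log₁₀(d/10 pc) = 5 log₁₀(1168) − 5 = 10.338
M = m − 5 log₁₀(d/10) − A = 24.9 − 10.338 − 2.1 = 12.462

M ≈ 12.46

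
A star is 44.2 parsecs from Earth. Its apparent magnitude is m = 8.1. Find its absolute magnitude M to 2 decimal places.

5 log₁₀(d/10 pc) = 5 log₁₀(44.20) − 5 = 3.227
M = m − 5 log₁₀(d/10) = 8.1 − 3.227 = 4.873

M ≈ 4.87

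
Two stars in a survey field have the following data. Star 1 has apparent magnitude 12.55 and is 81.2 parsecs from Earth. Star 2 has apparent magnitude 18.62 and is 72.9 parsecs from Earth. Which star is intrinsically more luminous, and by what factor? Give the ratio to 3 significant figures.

Star 1: M = m − 5 log₁₀ d + 5 = 12.55 − 5·1.9096 + 5 = 8.002
Star 2: M = m − 5 log₁₀ d + 5 = 18.62 − 5·1.8627 + 5 = 14.306
ΔM = M_1 − M_2 = 8.002 − (14.306) = -6.304; smaller M is more luminous → Star 1.
L ratio = 10^(0.4 |ΔM|) = 10^2.522 = 332.4

Star 1 is more luminous, by a factor of 332.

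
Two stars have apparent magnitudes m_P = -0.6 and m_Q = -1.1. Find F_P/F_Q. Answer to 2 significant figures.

F_P/F_Q ≈ 0.63

Magnitude difference = 0.5
Flux ratio = 10^(−0.4 Δm) = 10^(−0.4 × 0.5) = 10^-0.200 = 0.6310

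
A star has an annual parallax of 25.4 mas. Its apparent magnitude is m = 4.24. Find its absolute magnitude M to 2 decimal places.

M ≈ 1.26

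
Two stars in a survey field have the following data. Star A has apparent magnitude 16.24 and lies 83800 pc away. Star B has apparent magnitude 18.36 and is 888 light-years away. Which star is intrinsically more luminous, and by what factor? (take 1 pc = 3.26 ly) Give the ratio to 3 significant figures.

Star A is more luminous, by a factor of 667000.

Star A: M = m − 5 log₁₀ d + 5 = 16.24 − 5·4.9232 + 5 = -3.376
Star B: d = 888 ly / 3.26 = 272.4 pc
Star B: M = m − 5 log₁₀ d + 5 = 18.36 − 5·2.4352 + 5 = 11.184
ΔM = M_A − M_B = -3.376 − (11.184) = -14.560; smaller M is more luminous → Star A.
L ratio = 10^(0.4 |ΔM|) = 10^5.824 = 667000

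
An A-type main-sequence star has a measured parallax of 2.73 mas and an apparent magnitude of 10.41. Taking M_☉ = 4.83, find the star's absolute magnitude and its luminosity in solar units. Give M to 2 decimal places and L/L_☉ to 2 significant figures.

M ≈ 2.59; L/L_☉ ≈ 7.9

d = 1/p = 1000/2.73 mas = 366.3 pc
M = m − 5 log₁₀ d + 5 = 10.41 − 5·2.5638 + 5 = 2.591
M − M_☉ = 2.591 − 4.83 = -2.239
L/L_☉ = 10^(−0.4 × -2.239) = 7.865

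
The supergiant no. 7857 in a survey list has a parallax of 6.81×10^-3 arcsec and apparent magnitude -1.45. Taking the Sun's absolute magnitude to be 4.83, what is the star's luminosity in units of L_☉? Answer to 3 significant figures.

d = 1/p = 1/6.81×10^-3″ = 146.8 pc
M = m − 5 log₁₀ d + 5 = -1.45 − 5·2.1669 + 5 = -7.284
M − M_☉ = -7.284 − 4.83 = -12.114
L/L_☉ = 10^(−0.4 × -12.114) = 70100

L/L_☉ ≈ 70100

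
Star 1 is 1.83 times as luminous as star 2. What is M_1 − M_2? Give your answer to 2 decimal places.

M_1 − M_2 ≈ -0.66

Pogson: ΔM = −2.5 log₁₀(ratio) = −2.5 log₁₀(1.83) = −2.5 × 0.2625 = -0.656
Star 1 is brighter, so it has the smaller magnitude: the difference is negative.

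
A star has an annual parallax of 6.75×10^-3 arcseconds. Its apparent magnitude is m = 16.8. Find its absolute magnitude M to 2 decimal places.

M ≈ 10.95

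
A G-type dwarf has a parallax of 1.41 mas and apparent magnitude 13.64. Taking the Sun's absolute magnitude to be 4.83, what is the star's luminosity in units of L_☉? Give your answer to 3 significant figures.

L/L_☉ ≈ 1.51

d = 1/p = 1000/1.41 mas = 709.2 pc
M = m − 5 log₁₀ d + 5 = 13.64 − 5·2.8508 + 5 = 4.386
M − M_☉ = 4.386 − 4.83 = -0.444
L/L_☉ = 10^(−0.4 × -0.444) = 1.505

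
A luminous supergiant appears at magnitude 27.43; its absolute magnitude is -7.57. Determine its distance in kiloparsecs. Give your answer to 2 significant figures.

μ = m − M = 35.000
m − M = 5 log₁₀ d − 5
log₁₀ d = (m − M)/5 + 1 = 8.0000
d = 10^8.0000 = 1.000×10^8 pc
= 100000 kpc

d ≈ 100000 kpc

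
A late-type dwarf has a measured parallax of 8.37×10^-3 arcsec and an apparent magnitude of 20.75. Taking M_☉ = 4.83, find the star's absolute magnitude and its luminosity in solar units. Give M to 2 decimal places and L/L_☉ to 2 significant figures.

d = 1/p = 1/8.37×10^-3″ = 119.5 pc
M = m − 5 log₁₀ d + 5 = 20.75 − 5·2.0773 + 5 = 15.364
M − M_☉ = 15.364 − 4.83 = 10.534
L/L_☉ = 10^(−0.4 × 10.534) = 6.117×10^-5

M ≈ 15.36; L/L_☉ ≈ 6.1×10^-5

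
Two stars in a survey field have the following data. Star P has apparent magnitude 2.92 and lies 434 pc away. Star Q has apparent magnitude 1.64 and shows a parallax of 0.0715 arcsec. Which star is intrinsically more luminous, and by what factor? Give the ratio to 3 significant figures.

Star P is more luminous, by a factor of 296.

Star P: M = m − 5 log₁₀ d + 5 = 2.92 − 5·2.6375 + 5 = -5.267
Star Q: d = 1/p = 1/0.0715″ = 13.99 pc
Star Q: M = m − 5 log₁₀ d + 5 = 1.64 − 5·1.1457 + 5 = 0.912
ΔM = M_P − M_Q = -5.267 − (0.912) = -6.179; smaller M is more luminous → Star P.
L ratio = 10^(0.4 |ΔM|) = 10^2.472 = 296.2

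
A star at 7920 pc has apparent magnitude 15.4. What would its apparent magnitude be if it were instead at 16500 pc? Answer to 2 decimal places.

Flux ∝ 1/d², so Δm = 5 log₁₀(d₂/d₁) = 5 log₁₀(16500/7920) = 1.594
m₂ = m₁ + Δm = 15.4 + (1.594) = 16.994

m ≈ 16.99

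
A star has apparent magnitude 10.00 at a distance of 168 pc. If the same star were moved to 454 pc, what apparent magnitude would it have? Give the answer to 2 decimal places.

Flux ∝ 1/d², so Δm = 5 log₁₀(d₂/d₁) = 5 log₁₀(454/168) = 2.159
m₂ = m₁ + Δm = 10.00 + (2.159) = 12.159

m ≈ 12.16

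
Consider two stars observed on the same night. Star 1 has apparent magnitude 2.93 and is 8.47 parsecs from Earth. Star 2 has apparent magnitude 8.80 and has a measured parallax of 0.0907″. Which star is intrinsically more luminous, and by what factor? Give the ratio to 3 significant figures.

Star 1 is more luminous, by a factor of 132.

Star 1: M = m − 5 log₁₀ d + 5 = 2.93 − 5·0.9279 + 5 = 3.291
Star 2: d = 1/p = 1/0.0907″ = 11.03 pc
Star 2: M = m − 5 log₁₀ d + 5 = 8.80 − 5·1.0424 + 5 = 8.588
ΔM = M_1 − M_2 = 3.291 − (8.588) = -5.297; smaller M is more luminous → Star 1.
L ratio = 10^(0.4 |ΔM|) = 10^2.119 = 131.5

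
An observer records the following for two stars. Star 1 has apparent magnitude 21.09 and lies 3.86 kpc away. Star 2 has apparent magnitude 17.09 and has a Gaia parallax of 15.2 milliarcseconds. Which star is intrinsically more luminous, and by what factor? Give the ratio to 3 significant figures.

Star 1 is more luminous, by a factor of 86.5.

Star 1: d = 3.86 kpc = 3860 pc
Star 1: M = m − 5 log₁₀ d + 5 = 21.09 − 5·3.5866 + 5 = 8.157
Star 2: p = 15.2 mas = 0.0152″ → d = 1/p = 65.79 pc
Star 2: M = m − 5 log₁₀ d + 5 = 17.09 − 5·1.8182 + 5 = 12.999
ΔM = M_1 − M_2 = 8.157 − (12.999) = -4.842; smaller M is more luminous → Star 1.
L ratio = 10^(0.4 |ΔM|) = 10^1.937 = 86.47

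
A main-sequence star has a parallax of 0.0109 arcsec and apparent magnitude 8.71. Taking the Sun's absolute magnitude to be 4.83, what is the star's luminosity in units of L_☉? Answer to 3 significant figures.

d = 1/p = 1/0.0109″ = 91.74 pc
M = m − 5 log₁₀ d + 5 = 8.71 − 5·1.9626 + 5 = 3.897
M − M_☉ = 3.897 − 4.83 = -0.933
L/L_☉ = 10^(−0.4 × -0.933) = 2.361

L/L_☉ ≈ 2.36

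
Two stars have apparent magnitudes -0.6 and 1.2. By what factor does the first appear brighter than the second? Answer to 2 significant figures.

5.2

Magnitude difference = -1.8
Flux ratio = 10^(−0.4 Δm) = 10^(−0.4 × -1.8) = 10^0.720 = 5.248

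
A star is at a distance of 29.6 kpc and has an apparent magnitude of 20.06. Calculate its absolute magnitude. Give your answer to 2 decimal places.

M ≈ 2.70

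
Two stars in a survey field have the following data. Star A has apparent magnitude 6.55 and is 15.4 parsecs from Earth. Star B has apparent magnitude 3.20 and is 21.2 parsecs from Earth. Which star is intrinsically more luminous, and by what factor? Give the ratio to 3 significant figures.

Star A: M = m − 5 log₁₀ d + 5 = 6.55 − 5·1.1875 + 5 = 5.612
Star B: M = m − 5 log₁₀ d + 5 = 3.20 − 5·1.3263 + 5 = 1.568
ΔM = M_A − M_B = 5.612 − (1.568) = 4.044; smaller M is more luminous → Star B.
L ratio = 10^(0.4 |ΔM|) = 10^1.618 = 41.46

Star B is more luminous, by a factor of 41.5.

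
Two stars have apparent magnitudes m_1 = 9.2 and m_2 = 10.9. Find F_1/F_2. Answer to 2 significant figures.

F_1/F_2 ≈ 4.8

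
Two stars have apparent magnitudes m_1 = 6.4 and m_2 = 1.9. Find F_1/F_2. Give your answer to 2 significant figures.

F_1/F_2 ≈ 0.016

Δm = 6.4 − (1.9) = 4.5
Flux ratio = 10^(−0.4 Δm) = 10^(−0.4 × 4.5) = 10^-1.800 = 0.01585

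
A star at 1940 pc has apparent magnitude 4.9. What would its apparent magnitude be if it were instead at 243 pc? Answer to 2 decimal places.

m ≈ 0.39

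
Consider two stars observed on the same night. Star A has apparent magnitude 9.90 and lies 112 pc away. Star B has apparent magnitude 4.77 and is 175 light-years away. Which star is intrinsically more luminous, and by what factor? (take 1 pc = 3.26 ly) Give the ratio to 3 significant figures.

Star A: M = m − 5 log₁₀ d + 5 = 9.90 − 5·2.0492 + 5 = 4.654
Star B: d = 175 ly / 3.26 = 53.68 pc
Star B: M = m − 5 log₁₀ d + 5 = 4.77 − 5·1.7298 + 5 = 1.121
ΔM = M_A − M_B = 4.654 − (1.121) = 3.533; smaller M is more luminous → Star B.
L ratio = 10^(0.4 |ΔM|) = 10^1.413 = 25.89

Star B is more luminous, by a factor of 25.9.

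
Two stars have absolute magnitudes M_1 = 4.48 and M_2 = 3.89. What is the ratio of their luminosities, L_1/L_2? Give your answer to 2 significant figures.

L_1/L_2 ≈ 0.58

ΔM = M_1 − M_2 = 0.59
L_1/L_2 = 10^(−0.4 ΔM) = 10^-0.236 = 0.5808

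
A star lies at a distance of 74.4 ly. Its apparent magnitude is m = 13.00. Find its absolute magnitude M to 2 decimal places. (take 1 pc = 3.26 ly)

M ≈ 11.21

d = 74.4 ly / 3.26 = 22.82 pc
5 log₁₀(d/10 pc) = 5 log₁₀(22.82) − 5 = 1.792
M = m − 5 log₁₀(d/10) = 13.00 − 1.792 = 11.208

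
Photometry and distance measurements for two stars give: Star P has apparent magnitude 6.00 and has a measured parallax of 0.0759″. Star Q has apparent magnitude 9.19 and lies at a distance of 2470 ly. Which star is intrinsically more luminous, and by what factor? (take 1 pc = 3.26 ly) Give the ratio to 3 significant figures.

Star Q is more luminous, by a factor of 175.

Star P: d = 1/p = 1/0.0759″ = 13.18 pc
Star P: M = m − 5 log₁₀ d + 5 = 6.00 − 5·1.1198 + 5 = 5.401
Star Q: d = 2470 ly / 3.26 = 757.7 pc
Star Q: M = m − 5 log₁₀ d + 5 = 9.19 − 5·2.8795 + 5 = -0.207
ΔM = M_P − M_Q = 5.401 − (-0.207) = 5.609; smaller M is more luminous → Star Q.
L ratio = 10^(0.4 |ΔM|) = 10^2.243 = 175.2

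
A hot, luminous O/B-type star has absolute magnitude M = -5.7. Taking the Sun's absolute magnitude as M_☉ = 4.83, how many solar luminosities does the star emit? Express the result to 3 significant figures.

M − M_☉ = -5.7 − 4.83 = -10.530
L/L_☉ = 10^(−0.4 (M − M_☉)) = 10^4.212 = 16290

L/L_☉ ≈ 16300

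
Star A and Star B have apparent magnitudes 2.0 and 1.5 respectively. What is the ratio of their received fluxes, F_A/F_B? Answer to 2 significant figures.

F_A/F_B ≈ 0.63

Δm = 2.0 − (1.5) = 0.5
Flux ratio = 10^(−0.4 Δm) = 10^(−0.4 × 0.5) = 10^-0.200 = 0.6310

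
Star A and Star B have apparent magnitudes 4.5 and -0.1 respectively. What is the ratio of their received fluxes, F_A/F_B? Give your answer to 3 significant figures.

Δm = 4.5 − (-0.1) = 4.6
Flux ratio = 10^(−0.4 Δm) = 10^(−0.4 × 4.6) = 10^-1.840 = 0.01445

F_A/F_B ≈ 0.0145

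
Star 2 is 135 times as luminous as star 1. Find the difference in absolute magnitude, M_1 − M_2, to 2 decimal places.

M_1 − M_2 ≈ 5.33

Pogson: ΔM = −2.5 log₁₀(ratio) = −2.5 log₁₀(135) = −2.5 × 2.1303 = -5.326
Star 2 is brighter so has the smaller magnitude: M_1 − M_2 is positive.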